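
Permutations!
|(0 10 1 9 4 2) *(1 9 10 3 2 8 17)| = 6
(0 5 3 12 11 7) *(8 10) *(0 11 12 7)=(12)(0 5 3 7 11)(8 10)=[5, 1, 2, 7, 4, 3, 6, 11, 10, 9, 8, 0, 12]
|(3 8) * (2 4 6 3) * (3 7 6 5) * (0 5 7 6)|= |(0 5 3 8 2 4 7)|= 7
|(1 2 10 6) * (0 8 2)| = 6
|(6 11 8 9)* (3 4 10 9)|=|(3 4 10 9 6 11 8)|=7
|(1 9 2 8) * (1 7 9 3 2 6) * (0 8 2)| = 7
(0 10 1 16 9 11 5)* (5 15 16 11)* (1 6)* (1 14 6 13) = (0 10 13 1 11 15 16 9 5)(6 14) = [10, 11, 2, 3, 4, 0, 14, 7, 8, 5, 13, 15, 12, 1, 6, 16, 9]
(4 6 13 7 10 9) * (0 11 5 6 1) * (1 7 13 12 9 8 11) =[1, 0, 2, 3, 7, 6, 12, 10, 11, 4, 8, 5, 9, 13] =(13)(0 1)(4 7 10 8 11 5 6 12 9)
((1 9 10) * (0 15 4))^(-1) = (0 4 15)(1 10 9) = [4, 10, 2, 3, 15, 5, 6, 7, 8, 1, 9, 11, 12, 13, 14, 0]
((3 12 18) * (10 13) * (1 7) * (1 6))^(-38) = (1 7 6)(3 12 18) = [0, 7, 2, 12, 4, 5, 1, 6, 8, 9, 10, 11, 18, 13, 14, 15, 16, 17, 3]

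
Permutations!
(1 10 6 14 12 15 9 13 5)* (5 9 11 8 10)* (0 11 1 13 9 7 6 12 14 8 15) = [11, 5, 2, 3, 4, 13, 8, 6, 10, 9, 12, 15, 0, 7, 14, 1] = (0 11 15 1 5 13 7 6 8 10 12)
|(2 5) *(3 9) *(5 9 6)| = 5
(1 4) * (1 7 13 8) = (1 4 7 13 8) = [0, 4, 2, 3, 7, 5, 6, 13, 1, 9, 10, 11, 12, 8]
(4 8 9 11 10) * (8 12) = (4 12 8 9 11 10) = [0, 1, 2, 3, 12, 5, 6, 7, 9, 11, 4, 10, 8]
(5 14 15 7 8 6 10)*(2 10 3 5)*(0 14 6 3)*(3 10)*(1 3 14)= (0 1 3 5 6)(2 14 15 7 8 10)= [1, 3, 14, 5, 4, 6, 0, 8, 10, 9, 2, 11, 12, 13, 15, 7]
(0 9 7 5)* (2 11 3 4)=(0 9 7 5)(2 11 3 4)=[9, 1, 11, 4, 2, 0, 6, 5, 8, 7, 10, 3]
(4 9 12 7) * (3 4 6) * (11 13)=[0, 1, 2, 4, 9, 5, 3, 6, 8, 12, 10, 13, 7, 11]=(3 4 9 12 7 6)(11 13)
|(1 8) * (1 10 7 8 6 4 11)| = 12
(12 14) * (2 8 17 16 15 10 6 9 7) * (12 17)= (2 8 12 14 17 16 15 10 6 9 7)= [0, 1, 8, 3, 4, 5, 9, 2, 12, 7, 6, 11, 14, 13, 17, 10, 15, 16]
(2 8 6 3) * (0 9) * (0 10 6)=(0 9 10 6 3 2 8)=[9, 1, 8, 2, 4, 5, 3, 7, 0, 10, 6]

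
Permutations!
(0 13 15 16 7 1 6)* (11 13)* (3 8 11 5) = [5, 6, 2, 8, 4, 3, 0, 1, 11, 9, 10, 13, 12, 15, 14, 16, 7] = (0 5 3 8 11 13 15 16 7 1 6)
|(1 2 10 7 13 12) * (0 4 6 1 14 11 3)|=12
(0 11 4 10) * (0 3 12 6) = (0 11 4 10 3 12 6) = [11, 1, 2, 12, 10, 5, 0, 7, 8, 9, 3, 4, 6]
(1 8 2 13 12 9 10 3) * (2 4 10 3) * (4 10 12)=(1 8 10 2 13 4 12 9 3)=[0, 8, 13, 1, 12, 5, 6, 7, 10, 3, 2, 11, 9, 4]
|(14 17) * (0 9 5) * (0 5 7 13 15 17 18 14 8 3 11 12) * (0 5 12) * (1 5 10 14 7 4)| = 16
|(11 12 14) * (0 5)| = 6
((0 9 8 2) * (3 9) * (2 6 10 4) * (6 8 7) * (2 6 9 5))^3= (10)(0 2 5 3)(7 9)= [2, 1, 5, 0, 4, 3, 6, 9, 8, 7, 10]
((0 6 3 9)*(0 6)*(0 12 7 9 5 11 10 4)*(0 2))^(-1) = (0 2 4 10 11 5 3 6 9 7 12) = [2, 1, 4, 6, 10, 3, 9, 12, 8, 7, 11, 5, 0]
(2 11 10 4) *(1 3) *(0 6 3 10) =(0 6 3 1 10 4 2 11) =[6, 10, 11, 1, 2, 5, 3, 7, 8, 9, 4, 0]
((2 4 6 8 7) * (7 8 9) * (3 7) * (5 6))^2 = (2 5 9 7 4 6 3) = [0, 1, 5, 2, 6, 9, 3, 4, 8, 7]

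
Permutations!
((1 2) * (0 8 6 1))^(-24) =(0 8 6 1 2) =[8, 2, 0, 3, 4, 5, 1, 7, 6]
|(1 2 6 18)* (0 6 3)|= |(0 6 18 1 2 3)|= 6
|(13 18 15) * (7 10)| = |(7 10)(13 18 15)| = 6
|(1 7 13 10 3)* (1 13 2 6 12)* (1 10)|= |(1 7 2 6 12 10 3 13)|= 8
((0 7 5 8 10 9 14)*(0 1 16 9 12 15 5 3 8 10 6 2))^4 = (16)(0 6 3)(2 8 7) = [6, 1, 8, 0, 4, 5, 3, 2, 7, 9, 10, 11, 12, 13, 14, 15, 16]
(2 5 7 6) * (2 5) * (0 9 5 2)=(0 9 5 7 6 2)=[9, 1, 0, 3, 4, 7, 2, 6, 8, 5]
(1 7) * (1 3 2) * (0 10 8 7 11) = (0 10 8 7 3 2 1 11) = [10, 11, 1, 2, 4, 5, 6, 3, 7, 9, 8, 0]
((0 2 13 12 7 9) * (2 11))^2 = (0 2 12 9 11 13 7) = [2, 1, 12, 3, 4, 5, 6, 0, 8, 11, 10, 13, 9, 7]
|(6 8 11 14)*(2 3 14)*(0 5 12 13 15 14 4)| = 12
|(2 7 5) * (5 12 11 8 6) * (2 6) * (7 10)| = 6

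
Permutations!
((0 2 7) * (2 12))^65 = [12, 1, 7, 3, 4, 5, 6, 0, 8, 9, 10, 11, 2] = (0 12 2 7)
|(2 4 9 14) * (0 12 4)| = |(0 12 4 9 14 2)| = 6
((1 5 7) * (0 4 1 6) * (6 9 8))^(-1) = (0 6 8 9 7 5 1 4) = [6, 4, 2, 3, 0, 1, 8, 5, 9, 7]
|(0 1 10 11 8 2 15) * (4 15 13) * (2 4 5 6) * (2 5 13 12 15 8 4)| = |(0 1 10 11 4 8 2 12 15)(5 6)| = 18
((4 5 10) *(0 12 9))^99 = (12) = [0, 1, 2, 3, 4, 5, 6, 7, 8, 9, 10, 11, 12]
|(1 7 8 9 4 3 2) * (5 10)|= 14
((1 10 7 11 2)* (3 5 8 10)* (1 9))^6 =(1 11 8)(2 10 3)(5 9 7) =[0, 11, 10, 2, 4, 9, 6, 5, 1, 7, 3, 8]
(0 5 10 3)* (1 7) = (0 5 10 3)(1 7) = [5, 7, 2, 0, 4, 10, 6, 1, 8, 9, 3]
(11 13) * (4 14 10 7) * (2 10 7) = (2 10)(4 14 7)(11 13) = [0, 1, 10, 3, 14, 5, 6, 4, 8, 9, 2, 13, 12, 11, 7]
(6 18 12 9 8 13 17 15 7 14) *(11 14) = (6 18 12 9 8 13 17 15 7 11 14) = [0, 1, 2, 3, 4, 5, 18, 11, 13, 8, 10, 14, 9, 17, 6, 7, 16, 15, 12]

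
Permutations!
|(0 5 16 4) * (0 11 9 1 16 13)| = |(0 5 13)(1 16 4 11 9)| = 15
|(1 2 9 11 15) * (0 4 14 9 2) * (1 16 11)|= |(0 4 14 9 1)(11 15 16)|= 15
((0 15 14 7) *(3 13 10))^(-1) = [7, 1, 2, 10, 4, 5, 6, 14, 8, 9, 13, 11, 12, 3, 15, 0] = (0 7 14 15)(3 10 13)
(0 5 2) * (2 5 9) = [9, 1, 0, 3, 4, 5, 6, 7, 8, 2] = (0 9 2)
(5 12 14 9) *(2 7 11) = [0, 1, 7, 3, 4, 12, 6, 11, 8, 5, 10, 2, 14, 13, 9] = (2 7 11)(5 12 14 9)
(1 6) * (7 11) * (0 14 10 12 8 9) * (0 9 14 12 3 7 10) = (0 12 8 14)(1 6)(3 7 11 10) = [12, 6, 2, 7, 4, 5, 1, 11, 14, 9, 3, 10, 8, 13, 0]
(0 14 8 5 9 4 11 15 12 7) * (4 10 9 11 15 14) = (0 4 15 12 7)(5 11 14 8)(9 10) = [4, 1, 2, 3, 15, 11, 6, 0, 5, 10, 9, 14, 7, 13, 8, 12]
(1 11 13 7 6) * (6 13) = [0, 11, 2, 3, 4, 5, 1, 13, 8, 9, 10, 6, 12, 7] = (1 11 6)(7 13)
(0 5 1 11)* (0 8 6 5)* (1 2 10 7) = (1 11 8 6 5 2 10 7) = [0, 11, 10, 3, 4, 2, 5, 1, 6, 9, 7, 8]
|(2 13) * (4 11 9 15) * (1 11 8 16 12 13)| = 10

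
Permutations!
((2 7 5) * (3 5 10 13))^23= [0, 1, 5, 13, 4, 3, 6, 2, 8, 9, 7, 11, 12, 10]= (2 5 3 13 10 7)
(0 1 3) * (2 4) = (0 1 3)(2 4) = [1, 3, 4, 0, 2]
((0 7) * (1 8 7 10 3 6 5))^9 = [10, 8, 2, 6, 4, 1, 5, 0, 7, 9, 3] = (0 10 3 6 5 1 8 7)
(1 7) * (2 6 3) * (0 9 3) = (0 9 3 2 6)(1 7) = [9, 7, 6, 2, 4, 5, 0, 1, 8, 3]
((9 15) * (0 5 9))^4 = (15) = [0, 1, 2, 3, 4, 5, 6, 7, 8, 9, 10, 11, 12, 13, 14, 15]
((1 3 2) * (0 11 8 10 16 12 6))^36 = (0 11 8 10 16 12 6) = [11, 1, 2, 3, 4, 5, 0, 7, 10, 9, 16, 8, 6, 13, 14, 15, 12]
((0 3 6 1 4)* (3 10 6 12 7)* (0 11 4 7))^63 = (12)(4 11) = [0, 1, 2, 3, 11, 5, 6, 7, 8, 9, 10, 4, 12]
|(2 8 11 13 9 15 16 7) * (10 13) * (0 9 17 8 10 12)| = |(0 9 15 16 7 2 10 13 17 8 11 12)| = 12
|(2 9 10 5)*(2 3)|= |(2 9 10 5 3)|= 5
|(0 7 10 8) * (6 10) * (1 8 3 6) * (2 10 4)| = 20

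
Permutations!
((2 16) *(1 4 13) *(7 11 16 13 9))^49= [0, 4, 13, 3, 9, 5, 6, 11, 8, 7, 10, 16, 12, 1, 14, 15, 2]= (1 4 9 7 11 16 2 13)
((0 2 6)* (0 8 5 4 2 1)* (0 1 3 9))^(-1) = [9, 1, 4, 0, 5, 8, 2, 7, 6, 3] = (0 9 3)(2 4 5 8 6)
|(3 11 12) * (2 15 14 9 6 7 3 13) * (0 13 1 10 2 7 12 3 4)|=8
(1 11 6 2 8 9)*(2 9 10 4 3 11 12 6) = [0, 12, 8, 11, 3, 5, 9, 7, 10, 1, 4, 2, 6] = (1 12 6 9)(2 8 10 4 3 11)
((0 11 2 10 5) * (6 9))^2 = (0 2 5 11 10) = [2, 1, 5, 3, 4, 11, 6, 7, 8, 9, 0, 10]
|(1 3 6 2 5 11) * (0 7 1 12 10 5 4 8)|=8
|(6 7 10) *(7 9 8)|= |(6 9 8 7 10)|= 5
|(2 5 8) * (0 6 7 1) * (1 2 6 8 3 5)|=|(0 8 6 7 2 1)(3 5)|=6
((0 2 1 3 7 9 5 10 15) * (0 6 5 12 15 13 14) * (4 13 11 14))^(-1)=[14, 2, 0, 1, 13, 6, 15, 3, 8, 7, 5, 10, 9, 4, 11, 12]=(0 14 11 10 5 6 15 12 9 7 3 1 2)(4 13)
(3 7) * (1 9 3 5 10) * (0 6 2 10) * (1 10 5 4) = (10)(0 6 2 5)(1 9 3 7 4) = [6, 9, 5, 7, 1, 0, 2, 4, 8, 3, 10]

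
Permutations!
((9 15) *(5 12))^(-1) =[0, 1, 2, 3, 4, 12, 6, 7, 8, 15, 10, 11, 5, 13, 14, 9] =(5 12)(9 15)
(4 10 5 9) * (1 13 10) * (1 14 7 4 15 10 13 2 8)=(1 2 8)(4 14 7)(5 9 15 10)=[0, 2, 8, 3, 14, 9, 6, 4, 1, 15, 5, 11, 12, 13, 7, 10]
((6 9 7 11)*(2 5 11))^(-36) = (11) = [0, 1, 2, 3, 4, 5, 6, 7, 8, 9, 10, 11]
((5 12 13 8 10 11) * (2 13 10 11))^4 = (2 5 13 12 8 10 11) = [0, 1, 5, 3, 4, 13, 6, 7, 10, 9, 11, 2, 8, 12]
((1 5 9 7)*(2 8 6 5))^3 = (1 6 7 8 9 2 5) = [0, 6, 5, 3, 4, 1, 7, 8, 9, 2]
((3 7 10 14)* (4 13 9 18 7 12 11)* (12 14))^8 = (18) = [0, 1, 2, 3, 4, 5, 6, 7, 8, 9, 10, 11, 12, 13, 14, 15, 16, 17, 18]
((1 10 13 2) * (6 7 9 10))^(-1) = (1 2 13 10 9 7 6) = [0, 2, 13, 3, 4, 5, 1, 6, 8, 7, 9, 11, 12, 10]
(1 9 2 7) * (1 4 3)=[0, 9, 7, 1, 3, 5, 6, 4, 8, 2]=(1 9 2 7 4 3)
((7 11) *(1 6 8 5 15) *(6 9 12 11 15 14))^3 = [0, 11, 2, 3, 4, 8, 14, 9, 6, 7, 10, 1, 15, 13, 5, 12] = (1 11)(5 8 6 14)(7 9)(12 15)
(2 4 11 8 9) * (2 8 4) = (4 11)(8 9) = [0, 1, 2, 3, 11, 5, 6, 7, 9, 8, 10, 4]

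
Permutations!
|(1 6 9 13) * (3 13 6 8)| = |(1 8 3 13)(6 9)| = 4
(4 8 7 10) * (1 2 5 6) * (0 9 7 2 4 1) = (0 9 7 10 1 4 8 2 5 6) = [9, 4, 5, 3, 8, 6, 0, 10, 2, 7, 1]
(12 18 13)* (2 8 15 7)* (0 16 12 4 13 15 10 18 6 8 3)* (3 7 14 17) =[16, 1, 7, 0, 13, 5, 8, 2, 10, 9, 18, 11, 6, 4, 17, 14, 12, 3, 15] =(0 16 12 6 8 10 18 15 14 17 3)(2 7)(4 13)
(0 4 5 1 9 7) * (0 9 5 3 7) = [4, 5, 2, 7, 3, 1, 6, 9, 8, 0] = (0 4 3 7 9)(1 5)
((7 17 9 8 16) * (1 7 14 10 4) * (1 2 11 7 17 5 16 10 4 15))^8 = (1 9 10)(2 11 7 5 16 14 4)(8 15 17) = [0, 9, 11, 3, 2, 16, 6, 5, 15, 10, 1, 7, 12, 13, 4, 17, 14, 8]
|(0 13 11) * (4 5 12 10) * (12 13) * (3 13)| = 8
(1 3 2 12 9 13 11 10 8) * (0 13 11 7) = (0 13 7)(1 3 2 12 9 11 10 8) = [13, 3, 12, 2, 4, 5, 6, 0, 1, 11, 8, 10, 9, 7]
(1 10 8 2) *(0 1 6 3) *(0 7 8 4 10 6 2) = [1, 6, 2, 7, 10, 5, 3, 8, 0, 9, 4] = (0 1 6 3 7 8)(4 10)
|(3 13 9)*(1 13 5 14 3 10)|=12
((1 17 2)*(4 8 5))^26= (1 2 17)(4 5 8)= [0, 2, 17, 3, 5, 8, 6, 7, 4, 9, 10, 11, 12, 13, 14, 15, 16, 1]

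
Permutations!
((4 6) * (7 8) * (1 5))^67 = (1 5)(4 6)(7 8) = [0, 5, 2, 3, 6, 1, 4, 8, 7]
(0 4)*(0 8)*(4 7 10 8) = [7, 1, 2, 3, 4, 5, 6, 10, 0, 9, 8] = (0 7 10 8)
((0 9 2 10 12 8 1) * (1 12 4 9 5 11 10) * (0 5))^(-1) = (1 2 9 4 10 11 5)(8 12) = [0, 2, 9, 3, 10, 1, 6, 7, 12, 4, 11, 5, 8]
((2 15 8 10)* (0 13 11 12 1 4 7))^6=[7, 12, 8, 3, 1, 5, 6, 4, 2, 9, 15, 13, 11, 0, 14, 10]=(0 7 4 1 12 11 13)(2 8)(10 15)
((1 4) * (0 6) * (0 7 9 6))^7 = (1 4)(6 7 9) = [0, 4, 2, 3, 1, 5, 7, 9, 8, 6]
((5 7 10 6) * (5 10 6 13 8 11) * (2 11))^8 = (13) = [0, 1, 2, 3, 4, 5, 6, 7, 8, 9, 10, 11, 12, 13]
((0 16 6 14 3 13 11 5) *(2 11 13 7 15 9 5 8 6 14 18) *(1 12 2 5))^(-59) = [16, 12, 11, 7, 4, 0, 18, 15, 6, 1, 10, 8, 2, 13, 3, 9, 14, 17, 5] = (0 16 14 3 7 15 9 1 12 2 11 8 6 18 5)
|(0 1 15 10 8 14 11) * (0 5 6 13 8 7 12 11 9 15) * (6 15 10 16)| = 12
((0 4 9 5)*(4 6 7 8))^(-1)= (0 5 9 4 8 7 6)= [5, 1, 2, 3, 8, 9, 0, 6, 7, 4]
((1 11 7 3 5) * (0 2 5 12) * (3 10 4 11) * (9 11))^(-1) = [12, 5, 0, 1, 10, 2, 6, 11, 8, 4, 7, 9, 3] = (0 12 3 1 5 2)(4 10 7 11 9)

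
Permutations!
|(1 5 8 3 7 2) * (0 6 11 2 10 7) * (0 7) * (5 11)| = 21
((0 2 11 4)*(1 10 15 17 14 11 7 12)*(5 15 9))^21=(0 15 12 11 9 2 17 1 4 5 7 14 10)=[15, 4, 17, 3, 5, 7, 6, 14, 8, 2, 0, 9, 11, 13, 10, 12, 16, 1]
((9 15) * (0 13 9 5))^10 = (15) = [0, 1, 2, 3, 4, 5, 6, 7, 8, 9, 10, 11, 12, 13, 14, 15]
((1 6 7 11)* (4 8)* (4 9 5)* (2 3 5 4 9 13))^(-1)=(1 11 7 6)(2 13 8 4 9 5 3)=[0, 11, 13, 2, 9, 3, 1, 6, 4, 5, 10, 7, 12, 8]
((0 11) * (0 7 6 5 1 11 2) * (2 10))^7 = (0 10 2)(1 7 5 11 6) = [10, 7, 0, 3, 4, 11, 1, 5, 8, 9, 2, 6]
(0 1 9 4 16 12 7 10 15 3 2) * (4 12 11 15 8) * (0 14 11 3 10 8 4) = (0 1 9 12 7 8)(2 14 11 15 10 4 16 3) = [1, 9, 14, 2, 16, 5, 6, 8, 0, 12, 4, 15, 7, 13, 11, 10, 3]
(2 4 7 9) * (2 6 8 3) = (2 4 7 9 6 8 3) = [0, 1, 4, 2, 7, 5, 8, 9, 3, 6]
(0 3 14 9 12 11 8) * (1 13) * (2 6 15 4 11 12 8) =(0 3 14 9 8)(1 13)(2 6 15 4 11) =[3, 13, 6, 14, 11, 5, 15, 7, 0, 8, 10, 2, 12, 1, 9, 4]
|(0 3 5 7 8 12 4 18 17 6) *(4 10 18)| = |(0 3 5 7 8 12 10 18 17 6)| = 10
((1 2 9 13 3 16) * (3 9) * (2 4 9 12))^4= [0, 12, 4, 9, 2, 5, 6, 7, 8, 3, 10, 11, 1, 16, 14, 15, 13]= (1 12)(2 4)(3 9)(13 16)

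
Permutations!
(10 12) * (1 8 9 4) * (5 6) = (1 8 9 4)(5 6)(10 12) = [0, 8, 2, 3, 1, 6, 5, 7, 9, 4, 12, 11, 10]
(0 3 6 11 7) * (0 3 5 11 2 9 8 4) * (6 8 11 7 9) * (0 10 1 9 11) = (11)(0 5 7 3 8 4 10 1 9)(2 6) = [5, 9, 6, 8, 10, 7, 2, 3, 4, 0, 1, 11]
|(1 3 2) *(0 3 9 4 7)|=7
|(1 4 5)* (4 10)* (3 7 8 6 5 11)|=9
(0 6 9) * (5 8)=(0 6 9)(5 8)=[6, 1, 2, 3, 4, 8, 9, 7, 5, 0]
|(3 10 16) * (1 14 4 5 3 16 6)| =|(16)(1 14 4 5 3 10 6)| =7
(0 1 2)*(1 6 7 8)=(0 6 7 8 1 2)=[6, 2, 0, 3, 4, 5, 7, 8, 1]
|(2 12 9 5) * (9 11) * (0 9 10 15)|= |(0 9 5 2 12 11 10 15)|= 8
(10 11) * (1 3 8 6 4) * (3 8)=[0, 8, 2, 3, 1, 5, 4, 7, 6, 9, 11, 10]=(1 8 6 4)(10 11)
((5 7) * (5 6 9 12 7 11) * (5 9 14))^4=(5 7 11 6 9 14 12)=[0, 1, 2, 3, 4, 7, 9, 11, 8, 14, 10, 6, 5, 13, 12]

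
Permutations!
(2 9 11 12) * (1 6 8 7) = (1 6 8 7)(2 9 11 12) = [0, 6, 9, 3, 4, 5, 8, 1, 7, 11, 10, 12, 2]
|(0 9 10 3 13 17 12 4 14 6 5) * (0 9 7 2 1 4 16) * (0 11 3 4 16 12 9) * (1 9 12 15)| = |(0 7 2 9 10 4 14 6 5)(1 16 11 3 13 17 12 15)| = 72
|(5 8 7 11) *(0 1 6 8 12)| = 8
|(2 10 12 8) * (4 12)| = 5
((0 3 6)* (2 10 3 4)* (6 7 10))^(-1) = [6, 1, 4, 10, 0, 5, 2, 3, 8, 9, 7] = (0 6 2 4)(3 10 7)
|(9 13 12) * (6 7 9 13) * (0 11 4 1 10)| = |(0 11 4 1 10)(6 7 9)(12 13)| = 30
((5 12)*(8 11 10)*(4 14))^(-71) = [0, 1, 2, 3, 14, 12, 6, 7, 11, 9, 8, 10, 5, 13, 4] = (4 14)(5 12)(8 11 10)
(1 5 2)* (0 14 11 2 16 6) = [14, 5, 1, 3, 4, 16, 0, 7, 8, 9, 10, 2, 12, 13, 11, 15, 6] = (0 14 11 2 1 5 16 6)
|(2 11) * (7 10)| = 2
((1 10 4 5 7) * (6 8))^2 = (1 4 7 10 5) = [0, 4, 2, 3, 7, 1, 6, 10, 8, 9, 5]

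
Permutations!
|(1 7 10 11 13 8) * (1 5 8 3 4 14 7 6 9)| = 42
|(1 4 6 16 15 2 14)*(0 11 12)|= |(0 11 12)(1 4 6 16 15 2 14)|= 21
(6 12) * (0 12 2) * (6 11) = (0 12 11 6 2) = [12, 1, 0, 3, 4, 5, 2, 7, 8, 9, 10, 6, 11]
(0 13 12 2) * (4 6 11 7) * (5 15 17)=(0 13 12 2)(4 6 11 7)(5 15 17)=[13, 1, 0, 3, 6, 15, 11, 4, 8, 9, 10, 7, 2, 12, 14, 17, 16, 5]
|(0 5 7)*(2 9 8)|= |(0 5 7)(2 9 8)|= 3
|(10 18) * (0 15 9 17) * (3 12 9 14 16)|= 8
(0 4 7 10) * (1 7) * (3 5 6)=(0 4 1 7 10)(3 5 6)=[4, 7, 2, 5, 1, 6, 3, 10, 8, 9, 0]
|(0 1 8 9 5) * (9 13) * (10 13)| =7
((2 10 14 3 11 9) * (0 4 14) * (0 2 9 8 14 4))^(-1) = (2 10)(3 14 8 11) = [0, 1, 10, 14, 4, 5, 6, 7, 11, 9, 2, 3, 12, 13, 8]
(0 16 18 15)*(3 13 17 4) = [16, 1, 2, 13, 3, 5, 6, 7, 8, 9, 10, 11, 12, 17, 14, 0, 18, 4, 15] = (0 16 18 15)(3 13 17 4)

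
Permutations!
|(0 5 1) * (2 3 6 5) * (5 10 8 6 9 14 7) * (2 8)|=|(0 8 6 10 2 3 9 14 7 5 1)|=11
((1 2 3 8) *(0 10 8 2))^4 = (10) = [0, 1, 2, 3, 4, 5, 6, 7, 8, 9, 10]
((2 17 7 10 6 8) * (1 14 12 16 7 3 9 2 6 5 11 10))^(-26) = (1 7 16 12 14)(2 3)(5 11 10)(9 17) = [0, 7, 3, 2, 4, 11, 6, 16, 8, 17, 5, 10, 14, 13, 1, 15, 12, 9]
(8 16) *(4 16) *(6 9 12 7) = (4 16 8)(6 9 12 7) = [0, 1, 2, 3, 16, 5, 9, 6, 4, 12, 10, 11, 7, 13, 14, 15, 8]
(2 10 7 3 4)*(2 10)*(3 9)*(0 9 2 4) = (0 9 3)(2 4 10 7) = [9, 1, 4, 0, 10, 5, 6, 2, 8, 3, 7]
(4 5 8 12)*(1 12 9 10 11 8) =[0, 12, 2, 3, 5, 1, 6, 7, 9, 10, 11, 8, 4] =(1 12 4 5)(8 9 10 11)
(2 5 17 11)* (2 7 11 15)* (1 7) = (1 7 11)(2 5 17 15) = [0, 7, 5, 3, 4, 17, 6, 11, 8, 9, 10, 1, 12, 13, 14, 2, 16, 15]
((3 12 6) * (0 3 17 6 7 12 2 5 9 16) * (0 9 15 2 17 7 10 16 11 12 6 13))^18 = (0 17)(3 13)(9 10 11 16 12) = [17, 1, 2, 13, 4, 5, 6, 7, 8, 10, 11, 16, 9, 3, 14, 15, 12, 0]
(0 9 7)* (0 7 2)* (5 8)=(0 9 2)(5 8)=[9, 1, 0, 3, 4, 8, 6, 7, 5, 2]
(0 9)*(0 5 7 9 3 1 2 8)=(0 3 1 2 8)(5 7 9)=[3, 2, 8, 1, 4, 7, 6, 9, 0, 5]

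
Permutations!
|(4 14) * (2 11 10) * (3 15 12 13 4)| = 6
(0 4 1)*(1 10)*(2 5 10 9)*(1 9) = [4, 0, 5, 3, 1, 10, 6, 7, 8, 2, 9] = (0 4 1)(2 5 10 9)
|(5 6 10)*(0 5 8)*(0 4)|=6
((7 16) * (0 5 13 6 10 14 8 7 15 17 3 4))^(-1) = (0 4 3 17 15 16 7 8 14 10 6 13 5) = [4, 1, 2, 17, 3, 0, 13, 8, 14, 9, 6, 11, 12, 5, 10, 16, 7, 15]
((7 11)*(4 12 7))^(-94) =(4 7)(11 12) =[0, 1, 2, 3, 7, 5, 6, 4, 8, 9, 10, 12, 11]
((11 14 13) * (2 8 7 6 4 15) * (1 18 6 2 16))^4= (1 15 6)(2 8 7)(4 18 16)(11 14 13)= [0, 15, 8, 3, 18, 5, 1, 2, 7, 9, 10, 14, 12, 11, 13, 6, 4, 17, 16]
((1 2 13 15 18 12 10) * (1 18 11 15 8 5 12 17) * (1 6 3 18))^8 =[0, 2, 13, 3, 4, 12, 6, 7, 5, 9, 1, 11, 10, 8, 14, 15, 16, 17, 18] =(18)(1 2 13 8 5 12 10)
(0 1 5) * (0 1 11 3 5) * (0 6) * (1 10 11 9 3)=[9, 6, 2, 5, 4, 10, 0, 7, 8, 3, 11, 1]=(0 9 3 5 10 11 1 6)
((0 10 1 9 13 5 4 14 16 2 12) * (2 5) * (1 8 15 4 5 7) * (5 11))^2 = (0 8 4 16 1 13 12 10 15 14 7 9 2) = [8, 13, 0, 3, 16, 5, 6, 9, 4, 2, 15, 11, 10, 12, 7, 14, 1]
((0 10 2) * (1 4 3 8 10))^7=(10)=[0, 1, 2, 3, 4, 5, 6, 7, 8, 9, 10]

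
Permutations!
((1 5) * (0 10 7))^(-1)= (0 7 10)(1 5)= [7, 5, 2, 3, 4, 1, 6, 10, 8, 9, 0]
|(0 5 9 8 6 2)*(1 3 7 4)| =12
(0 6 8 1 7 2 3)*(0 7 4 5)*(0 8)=(0 6)(1 4 5 8)(2 3 7)=[6, 4, 3, 7, 5, 8, 0, 2, 1]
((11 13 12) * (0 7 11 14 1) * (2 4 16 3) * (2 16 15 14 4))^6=(16)(0 15 13)(1 4 11)(7 14 12)=[15, 4, 2, 3, 11, 5, 6, 14, 8, 9, 10, 1, 7, 0, 12, 13, 16]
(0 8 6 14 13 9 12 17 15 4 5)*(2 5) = (0 8 6 14 13 9 12 17 15 4 2 5) = [8, 1, 5, 3, 2, 0, 14, 7, 6, 12, 10, 11, 17, 9, 13, 4, 16, 15]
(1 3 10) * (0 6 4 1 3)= (0 6 4 1)(3 10)= [6, 0, 2, 10, 1, 5, 4, 7, 8, 9, 3]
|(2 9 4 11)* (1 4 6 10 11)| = |(1 4)(2 9 6 10 11)| = 10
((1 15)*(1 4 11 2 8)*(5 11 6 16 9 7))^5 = (1 9 8 16 2 6 11 4 5 15 7) = [0, 9, 6, 3, 5, 15, 11, 1, 16, 8, 10, 4, 12, 13, 14, 7, 2]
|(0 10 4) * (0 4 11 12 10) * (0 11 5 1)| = |(0 11 12 10 5 1)| = 6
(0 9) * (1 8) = [9, 8, 2, 3, 4, 5, 6, 7, 1, 0] = (0 9)(1 8)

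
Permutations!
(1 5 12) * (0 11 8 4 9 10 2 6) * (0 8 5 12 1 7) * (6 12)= (0 11 5 1 6 8 4 9 10 2 12 7)= [11, 6, 12, 3, 9, 1, 8, 0, 4, 10, 2, 5, 7]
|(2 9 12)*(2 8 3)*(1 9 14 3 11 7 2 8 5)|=12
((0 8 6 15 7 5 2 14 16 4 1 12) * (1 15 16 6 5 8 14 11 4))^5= (0 12 1 16 6 14)(2 8 15 11 5 7 4)= [12, 16, 8, 3, 2, 7, 14, 4, 15, 9, 10, 5, 1, 13, 0, 11, 6]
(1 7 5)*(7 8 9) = (1 8 9 7 5) = [0, 8, 2, 3, 4, 1, 6, 5, 9, 7]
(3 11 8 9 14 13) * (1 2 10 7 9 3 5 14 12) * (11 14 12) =(1 2 10 7 9 11 8 3 14 13 5 12) =[0, 2, 10, 14, 4, 12, 6, 9, 3, 11, 7, 8, 1, 5, 13]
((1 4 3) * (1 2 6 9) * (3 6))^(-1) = [0, 9, 3, 2, 1, 5, 4, 7, 8, 6] = (1 9 6 4)(2 3)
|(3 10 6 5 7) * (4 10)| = |(3 4 10 6 5 7)| = 6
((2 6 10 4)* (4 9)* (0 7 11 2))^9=[7, 1, 6, 3, 0, 5, 10, 11, 8, 4, 9, 2]=(0 7 11 2 6 10 9 4)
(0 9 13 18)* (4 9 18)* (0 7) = (0 18 7)(4 9 13) = [18, 1, 2, 3, 9, 5, 6, 0, 8, 13, 10, 11, 12, 4, 14, 15, 16, 17, 7]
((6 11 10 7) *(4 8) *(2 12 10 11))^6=(2 12 10 7 6)=[0, 1, 12, 3, 4, 5, 2, 6, 8, 9, 7, 11, 10]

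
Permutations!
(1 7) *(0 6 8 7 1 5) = (0 6 8 7 5) = [6, 1, 2, 3, 4, 0, 8, 5, 7]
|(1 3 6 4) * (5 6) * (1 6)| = |(1 3 5)(4 6)| = 6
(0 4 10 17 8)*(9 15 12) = (0 4 10 17 8)(9 15 12) = [4, 1, 2, 3, 10, 5, 6, 7, 0, 15, 17, 11, 9, 13, 14, 12, 16, 8]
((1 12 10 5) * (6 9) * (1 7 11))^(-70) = [0, 10, 2, 3, 4, 11, 6, 1, 8, 9, 7, 12, 5] = (1 10 7)(5 11 12)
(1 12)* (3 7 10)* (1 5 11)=[0, 12, 2, 7, 4, 11, 6, 10, 8, 9, 3, 1, 5]=(1 12 5 11)(3 7 10)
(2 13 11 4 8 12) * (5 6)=(2 13 11 4 8 12)(5 6)=[0, 1, 13, 3, 8, 6, 5, 7, 12, 9, 10, 4, 2, 11]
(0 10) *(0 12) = (0 10 12) = [10, 1, 2, 3, 4, 5, 6, 7, 8, 9, 12, 11, 0]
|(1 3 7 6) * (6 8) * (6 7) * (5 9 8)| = 12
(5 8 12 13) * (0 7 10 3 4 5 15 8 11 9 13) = (0 7 10 3 4 5 11 9 13 15 8 12) = [7, 1, 2, 4, 5, 11, 6, 10, 12, 13, 3, 9, 0, 15, 14, 8]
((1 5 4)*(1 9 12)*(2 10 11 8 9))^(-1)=(1 12 9 8 11 10 2 4 5)=[0, 12, 4, 3, 5, 1, 6, 7, 11, 8, 2, 10, 9]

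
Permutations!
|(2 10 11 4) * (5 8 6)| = |(2 10 11 4)(5 8 6)| = 12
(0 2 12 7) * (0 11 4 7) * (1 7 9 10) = (0 2 12)(1 7 11 4 9 10) = [2, 7, 12, 3, 9, 5, 6, 11, 8, 10, 1, 4, 0]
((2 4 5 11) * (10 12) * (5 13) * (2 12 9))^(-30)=[0, 1, 13, 3, 5, 12, 6, 7, 8, 4, 2, 10, 9, 11]=(2 13 11 10)(4 5 12 9)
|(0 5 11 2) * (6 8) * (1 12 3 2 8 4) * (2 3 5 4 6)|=8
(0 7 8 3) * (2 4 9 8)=(0 7 2 4 9 8 3)=[7, 1, 4, 0, 9, 5, 6, 2, 3, 8]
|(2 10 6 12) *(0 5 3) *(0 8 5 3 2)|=8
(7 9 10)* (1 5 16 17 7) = (1 5 16 17 7 9 10) = [0, 5, 2, 3, 4, 16, 6, 9, 8, 10, 1, 11, 12, 13, 14, 15, 17, 7]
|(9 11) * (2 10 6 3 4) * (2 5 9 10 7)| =14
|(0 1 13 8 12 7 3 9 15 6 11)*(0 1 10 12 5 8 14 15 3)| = |(0 10 12 7)(1 13 14 15 6 11)(3 9)(5 8)| = 12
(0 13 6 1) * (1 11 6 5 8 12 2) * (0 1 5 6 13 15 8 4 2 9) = (0 15 8 12 9)(2 5 4)(6 11 13) = [15, 1, 5, 3, 2, 4, 11, 7, 12, 0, 10, 13, 9, 6, 14, 8]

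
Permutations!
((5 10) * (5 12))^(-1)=(5 12 10)=[0, 1, 2, 3, 4, 12, 6, 7, 8, 9, 5, 11, 10]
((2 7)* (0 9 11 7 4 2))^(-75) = (0 9 11 7)(2 4) = [9, 1, 4, 3, 2, 5, 6, 0, 8, 11, 10, 7]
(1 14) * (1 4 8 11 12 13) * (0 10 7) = (0 10 7)(1 14 4 8 11 12 13) = [10, 14, 2, 3, 8, 5, 6, 0, 11, 9, 7, 12, 13, 1, 4]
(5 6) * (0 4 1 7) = (0 4 1 7)(5 6) = [4, 7, 2, 3, 1, 6, 5, 0]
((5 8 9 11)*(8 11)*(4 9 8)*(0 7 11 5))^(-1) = [11, 1, 2, 3, 9, 5, 6, 0, 8, 4, 10, 7] = (0 11 7)(4 9)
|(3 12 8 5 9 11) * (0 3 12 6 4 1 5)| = 10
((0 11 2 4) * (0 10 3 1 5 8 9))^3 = (0 4 1 9 2 3 8 11 10 5) = [4, 9, 3, 8, 1, 0, 6, 7, 11, 2, 5, 10]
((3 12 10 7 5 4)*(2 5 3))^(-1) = (2 4 5)(3 7 10 12) = [0, 1, 4, 7, 5, 2, 6, 10, 8, 9, 12, 11, 3]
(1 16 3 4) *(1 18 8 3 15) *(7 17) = (1 16 15)(3 4 18 8)(7 17) = [0, 16, 2, 4, 18, 5, 6, 17, 3, 9, 10, 11, 12, 13, 14, 1, 15, 7, 8]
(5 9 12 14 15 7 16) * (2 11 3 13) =(2 11 3 13)(5 9 12 14 15 7 16) =[0, 1, 11, 13, 4, 9, 6, 16, 8, 12, 10, 3, 14, 2, 15, 7, 5]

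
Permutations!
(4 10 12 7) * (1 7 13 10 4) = [0, 7, 2, 3, 4, 5, 6, 1, 8, 9, 12, 11, 13, 10] = (1 7)(10 12 13)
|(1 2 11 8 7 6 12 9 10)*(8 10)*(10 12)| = 9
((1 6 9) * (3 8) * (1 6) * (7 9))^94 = (6 7 9) = [0, 1, 2, 3, 4, 5, 7, 9, 8, 6]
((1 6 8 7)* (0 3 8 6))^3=(0 7 3 1 8)=[7, 8, 2, 1, 4, 5, 6, 3, 0]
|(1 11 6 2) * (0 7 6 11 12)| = 6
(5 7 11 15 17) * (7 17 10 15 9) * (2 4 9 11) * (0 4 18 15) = (0 4 9 7 2 18 15 10)(5 17) = [4, 1, 18, 3, 9, 17, 6, 2, 8, 7, 0, 11, 12, 13, 14, 10, 16, 5, 15]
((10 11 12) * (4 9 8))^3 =(12) =[0, 1, 2, 3, 4, 5, 6, 7, 8, 9, 10, 11, 12]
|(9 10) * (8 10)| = 3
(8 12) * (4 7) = (4 7)(8 12) = [0, 1, 2, 3, 7, 5, 6, 4, 12, 9, 10, 11, 8]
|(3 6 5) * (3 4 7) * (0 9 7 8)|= |(0 9 7 3 6 5 4 8)|= 8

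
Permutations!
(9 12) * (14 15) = (9 12)(14 15) = [0, 1, 2, 3, 4, 5, 6, 7, 8, 12, 10, 11, 9, 13, 15, 14]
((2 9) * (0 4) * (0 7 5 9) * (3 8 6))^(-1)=(0 2 9 5 7 4)(3 6 8)=[2, 1, 9, 6, 0, 7, 8, 4, 3, 5]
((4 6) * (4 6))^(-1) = (6) = [0, 1, 2, 3, 4, 5, 6]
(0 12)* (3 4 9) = (0 12)(3 4 9) = [12, 1, 2, 4, 9, 5, 6, 7, 8, 3, 10, 11, 0]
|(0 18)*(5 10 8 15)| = 4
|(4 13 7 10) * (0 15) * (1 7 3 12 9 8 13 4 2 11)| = |(0 15)(1 7 10 2 11)(3 12 9 8 13)| = 10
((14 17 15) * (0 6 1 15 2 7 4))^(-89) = (0 6 1 15 14 17 2 7 4) = [6, 15, 7, 3, 0, 5, 1, 4, 8, 9, 10, 11, 12, 13, 17, 14, 16, 2]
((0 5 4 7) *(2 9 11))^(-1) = [7, 1, 11, 3, 5, 0, 6, 4, 8, 2, 10, 9] = (0 7 4 5)(2 11 9)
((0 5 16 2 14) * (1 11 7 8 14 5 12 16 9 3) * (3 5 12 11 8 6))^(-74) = [8, 6, 12, 7, 4, 5, 11, 0, 3, 9, 10, 14, 16, 13, 1, 15, 2] = (0 8 3 7)(1 6 11 14)(2 12 16)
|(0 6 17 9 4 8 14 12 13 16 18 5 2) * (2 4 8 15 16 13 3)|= |(0 6 17 9 8 14 12 3 2)(4 15 16 18 5)|= 45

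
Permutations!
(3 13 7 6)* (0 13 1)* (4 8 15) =(0 13 7 6 3 1)(4 8 15) =[13, 0, 2, 1, 8, 5, 3, 6, 15, 9, 10, 11, 12, 7, 14, 4]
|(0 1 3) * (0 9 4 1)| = 4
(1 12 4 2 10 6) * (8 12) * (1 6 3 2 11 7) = (1 8 12 4 11 7)(2 10 3) = [0, 8, 10, 2, 11, 5, 6, 1, 12, 9, 3, 7, 4]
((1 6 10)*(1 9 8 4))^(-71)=(1 6 10 9 8 4)=[0, 6, 2, 3, 1, 5, 10, 7, 4, 8, 9]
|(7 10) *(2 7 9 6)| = 5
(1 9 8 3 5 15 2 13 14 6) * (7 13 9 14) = (1 14 6)(2 9 8 3 5 15)(7 13) = [0, 14, 9, 5, 4, 15, 1, 13, 3, 8, 10, 11, 12, 7, 6, 2]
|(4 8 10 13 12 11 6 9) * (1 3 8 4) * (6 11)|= |(1 3 8 10 13 12 6 9)|= 8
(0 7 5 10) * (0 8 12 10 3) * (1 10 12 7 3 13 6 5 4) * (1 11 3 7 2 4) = (0 7 1 10 8 2 4 11 3)(5 13 6) = [7, 10, 4, 0, 11, 13, 5, 1, 2, 9, 8, 3, 12, 6]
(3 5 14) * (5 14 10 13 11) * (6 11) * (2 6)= (2 6 11 5 10 13)(3 14)= [0, 1, 6, 14, 4, 10, 11, 7, 8, 9, 13, 5, 12, 2, 3]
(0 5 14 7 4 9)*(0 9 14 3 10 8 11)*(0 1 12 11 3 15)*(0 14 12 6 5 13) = (0 13)(1 6 5 15 14 7 4 12 11)(3 10 8) = [13, 6, 2, 10, 12, 15, 5, 4, 3, 9, 8, 1, 11, 0, 7, 14]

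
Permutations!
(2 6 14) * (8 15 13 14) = (2 6 8 15 13 14) = [0, 1, 6, 3, 4, 5, 8, 7, 15, 9, 10, 11, 12, 14, 2, 13]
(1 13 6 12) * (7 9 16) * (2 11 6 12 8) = [0, 13, 11, 3, 4, 5, 8, 9, 2, 16, 10, 6, 1, 12, 14, 15, 7] = (1 13 12)(2 11 6 8)(7 9 16)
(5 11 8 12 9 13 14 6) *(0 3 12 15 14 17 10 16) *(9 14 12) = [3, 1, 2, 9, 4, 11, 5, 7, 15, 13, 16, 8, 14, 17, 6, 12, 0, 10] = (0 3 9 13 17 10 16)(5 11 8 15 12 14 6)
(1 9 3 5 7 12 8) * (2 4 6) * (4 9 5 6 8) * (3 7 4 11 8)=(1 5 4 3 6 2 9 7 12 11 8)=[0, 5, 9, 6, 3, 4, 2, 12, 1, 7, 10, 8, 11]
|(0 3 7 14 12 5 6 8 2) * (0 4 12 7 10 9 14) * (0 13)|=|(0 3 10 9 14 7 13)(2 4 12 5 6 8)|=42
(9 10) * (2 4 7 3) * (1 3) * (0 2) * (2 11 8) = (0 11 8 2 4 7 1 3)(9 10) = [11, 3, 4, 0, 7, 5, 6, 1, 2, 10, 9, 8]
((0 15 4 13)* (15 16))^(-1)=(0 13 4 15 16)=[13, 1, 2, 3, 15, 5, 6, 7, 8, 9, 10, 11, 12, 4, 14, 16, 0]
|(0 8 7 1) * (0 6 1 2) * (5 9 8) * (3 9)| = 14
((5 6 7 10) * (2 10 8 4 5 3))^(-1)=(2 3 10)(4 8 7 6 5)=[0, 1, 3, 10, 8, 4, 5, 6, 7, 9, 2]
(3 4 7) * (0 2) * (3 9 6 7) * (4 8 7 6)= (0 2)(3 8 7 9 4)= [2, 1, 0, 8, 3, 5, 6, 9, 7, 4]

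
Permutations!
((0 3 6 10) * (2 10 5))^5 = (0 10 2 5 6 3) = [10, 1, 5, 0, 4, 6, 3, 7, 8, 9, 2]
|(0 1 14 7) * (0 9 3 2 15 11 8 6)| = 11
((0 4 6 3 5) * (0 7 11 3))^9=(3 5 7 11)=[0, 1, 2, 5, 4, 7, 6, 11, 8, 9, 10, 3]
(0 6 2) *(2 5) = (0 6 5 2) = [6, 1, 0, 3, 4, 2, 5]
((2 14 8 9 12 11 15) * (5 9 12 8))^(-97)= (2 15 11 12 8 9 5 14)= [0, 1, 15, 3, 4, 14, 6, 7, 9, 5, 10, 12, 8, 13, 2, 11]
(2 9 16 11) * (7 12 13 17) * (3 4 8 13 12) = [0, 1, 9, 4, 8, 5, 6, 3, 13, 16, 10, 2, 12, 17, 14, 15, 11, 7] = (2 9 16 11)(3 4 8 13 17 7)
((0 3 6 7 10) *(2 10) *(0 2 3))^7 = (2 10)(3 6 7) = [0, 1, 10, 6, 4, 5, 7, 3, 8, 9, 2]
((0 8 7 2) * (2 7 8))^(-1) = [2, 1, 0, 3, 4, 5, 6, 7, 8] = (8)(0 2)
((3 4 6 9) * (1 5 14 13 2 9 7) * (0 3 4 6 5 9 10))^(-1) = (0 10 2 13 14 5 4 9 1 7 6 3) = [10, 7, 13, 0, 9, 4, 3, 6, 8, 1, 2, 11, 12, 14, 5]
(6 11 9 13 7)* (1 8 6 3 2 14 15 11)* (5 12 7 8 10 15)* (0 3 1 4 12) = [3, 10, 14, 2, 12, 0, 4, 1, 6, 13, 15, 9, 7, 8, 5, 11] = (0 3 2 14 5)(1 10 15 11 9 13 8 6 4 12 7)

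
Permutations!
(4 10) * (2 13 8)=[0, 1, 13, 3, 10, 5, 6, 7, 2, 9, 4, 11, 12, 8]=(2 13 8)(4 10)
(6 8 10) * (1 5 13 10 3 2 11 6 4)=(1 5 13 10 4)(2 11 6 8 3)=[0, 5, 11, 2, 1, 13, 8, 7, 3, 9, 4, 6, 12, 10]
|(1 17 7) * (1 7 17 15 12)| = 3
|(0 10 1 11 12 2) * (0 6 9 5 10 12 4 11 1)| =14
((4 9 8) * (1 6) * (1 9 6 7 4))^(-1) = (1 8 9 6 4 7) = [0, 8, 2, 3, 7, 5, 4, 1, 9, 6]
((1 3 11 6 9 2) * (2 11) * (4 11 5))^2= (1 2 3)(4 6 5 11 9)= [0, 2, 3, 1, 6, 11, 5, 7, 8, 4, 10, 9]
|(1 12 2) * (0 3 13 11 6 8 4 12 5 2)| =24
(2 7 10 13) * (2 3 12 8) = (2 7 10 13 3 12 8) = [0, 1, 7, 12, 4, 5, 6, 10, 2, 9, 13, 11, 8, 3]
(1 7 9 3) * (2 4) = (1 7 9 3)(2 4) = [0, 7, 4, 1, 2, 5, 6, 9, 8, 3]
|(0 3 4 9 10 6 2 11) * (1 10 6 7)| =21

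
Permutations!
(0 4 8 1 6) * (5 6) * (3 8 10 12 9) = (0 4 10 12 9 3 8 1 5 6) = [4, 5, 2, 8, 10, 6, 0, 7, 1, 3, 12, 11, 9]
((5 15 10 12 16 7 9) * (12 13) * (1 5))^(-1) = (1 9 7 16 12 13 10 15 5) = [0, 9, 2, 3, 4, 1, 6, 16, 8, 7, 15, 11, 13, 10, 14, 5, 12]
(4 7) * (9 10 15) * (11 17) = (4 7)(9 10 15)(11 17) = [0, 1, 2, 3, 7, 5, 6, 4, 8, 10, 15, 17, 12, 13, 14, 9, 16, 11]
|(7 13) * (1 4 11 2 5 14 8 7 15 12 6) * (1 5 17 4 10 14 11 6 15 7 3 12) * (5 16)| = |(1 10 14 8 3 12 15)(2 17 4 6 16 5 11)(7 13)| = 14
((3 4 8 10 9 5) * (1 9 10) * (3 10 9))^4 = (5 10 9) = [0, 1, 2, 3, 4, 10, 6, 7, 8, 5, 9]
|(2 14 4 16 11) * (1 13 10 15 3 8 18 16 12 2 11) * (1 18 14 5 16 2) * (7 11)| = |(1 13 10 15 3 8 14 4 12)(2 5 16 18)(7 11)| = 36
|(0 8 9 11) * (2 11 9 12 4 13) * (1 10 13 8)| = 6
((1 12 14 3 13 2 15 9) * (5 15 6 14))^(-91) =[0, 9, 13, 14, 4, 12, 2, 7, 8, 15, 10, 11, 1, 3, 6, 5] =(1 9 15 5 12)(2 13 3 14 6)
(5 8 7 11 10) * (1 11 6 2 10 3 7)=[0, 11, 10, 7, 4, 8, 2, 6, 1, 9, 5, 3]=(1 11 3 7 6 2 10 5 8)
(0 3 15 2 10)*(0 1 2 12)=(0 3 15 12)(1 2 10)=[3, 2, 10, 15, 4, 5, 6, 7, 8, 9, 1, 11, 0, 13, 14, 12]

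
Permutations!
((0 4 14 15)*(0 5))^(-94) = [4, 1, 2, 3, 14, 0, 6, 7, 8, 9, 10, 11, 12, 13, 15, 5] = (0 4 14 15 5)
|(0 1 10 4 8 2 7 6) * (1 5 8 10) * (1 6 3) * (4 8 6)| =21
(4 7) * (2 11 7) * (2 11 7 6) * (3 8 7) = [0, 1, 3, 8, 11, 5, 2, 4, 7, 9, 10, 6] = (2 3 8 7 4 11 6)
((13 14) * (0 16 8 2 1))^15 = (16)(13 14) = [0, 1, 2, 3, 4, 5, 6, 7, 8, 9, 10, 11, 12, 14, 13, 15, 16]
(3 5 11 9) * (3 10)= [0, 1, 2, 5, 4, 11, 6, 7, 8, 10, 3, 9]= (3 5 11 9 10)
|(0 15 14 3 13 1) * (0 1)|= 5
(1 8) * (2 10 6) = [0, 8, 10, 3, 4, 5, 2, 7, 1, 9, 6] = (1 8)(2 10 6)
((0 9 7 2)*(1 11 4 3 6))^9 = (0 9 7 2)(1 6 3 4 11) = [9, 6, 0, 4, 11, 5, 3, 2, 8, 7, 10, 1]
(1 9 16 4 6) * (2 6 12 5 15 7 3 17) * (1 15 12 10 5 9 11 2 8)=(1 11 2 6 15 7 3 17 8)(4 10 5 12 9 16)=[0, 11, 6, 17, 10, 12, 15, 3, 1, 16, 5, 2, 9, 13, 14, 7, 4, 8]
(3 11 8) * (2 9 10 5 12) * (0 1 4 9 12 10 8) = (0 1 4 9 8 3 11)(2 12)(5 10) = [1, 4, 12, 11, 9, 10, 6, 7, 3, 8, 5, 0, 2]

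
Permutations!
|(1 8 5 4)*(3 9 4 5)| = |(1 8 3 9 4)| = 5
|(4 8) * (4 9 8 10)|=|(4 10)(8 9)|=2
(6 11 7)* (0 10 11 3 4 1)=[10, 0, 2, 4, 1, 5, 3, 6, 8, 9, 11, 7]=(0 10 11 7 6 3 4 1)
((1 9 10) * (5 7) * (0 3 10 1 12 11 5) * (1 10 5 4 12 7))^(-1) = (0 7 10 9 1 5 3)(4 11 12) = [7, 5, 2, 0, 11, 3, 6, 10, 8, 1, 9, 12, 4]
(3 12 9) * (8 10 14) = (3 12 9)(8 10 14) = [0, 1, 2, 12, 4, 5, 6, 7, 10, 3, 14, 11, 9, 13, 8]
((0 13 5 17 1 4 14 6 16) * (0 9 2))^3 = (0 17 14 9 13 1 6 2 5 4 16) = [17, 6, 5, 3, 16, 4, 2, 7, 8, 13, 10, 11, 12, 1, 9, 15, 0, 14]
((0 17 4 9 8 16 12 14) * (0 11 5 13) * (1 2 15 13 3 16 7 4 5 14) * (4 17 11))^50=(0 14 9 7 5 16 1 15)(2 13 11 4 8 17 3 12)=[14, 15, 13, 12, 8, 16, 6, 5, 17, 7, 10, 4, 2, 11, 9, 0, 1, 3]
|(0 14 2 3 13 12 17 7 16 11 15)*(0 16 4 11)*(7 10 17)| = |(0 14 2 3 13 12 7 4 11 15 16)(10 17)| = 22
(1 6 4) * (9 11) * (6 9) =(1 9 11 6 4) =[0, 9, 2, 3, 1, 5, 4, 7, 8, 11, 10, 6]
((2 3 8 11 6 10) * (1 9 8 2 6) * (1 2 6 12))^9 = (12) = [0, 1, 2, 3, 4, 5, 6, 7, 8, 9, 10, 11, 12]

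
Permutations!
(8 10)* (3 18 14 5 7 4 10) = (3 18 14 5 7 4 10 8) = [0, 1, 2, 18, 10, 7, 6, 4, 3, 9, 8, 11, 12, 13, 5, 15, 16, 17, 14]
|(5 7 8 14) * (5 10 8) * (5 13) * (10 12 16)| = 15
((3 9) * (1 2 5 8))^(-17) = (1 8 5 2)(3 9) = [0, 8, 1, 9, 4, 2, 6, 7, 5, 3]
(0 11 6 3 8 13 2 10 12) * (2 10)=(0 11 6 3 8 13 10 12)=[11, 1, 2, 8, 4, 5, 3, 7, 13, 9, 12, 6, 0, 10]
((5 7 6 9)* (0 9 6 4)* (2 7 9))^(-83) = (0 2 7 4)(5 9) = [2, 1, 7, 3, 0, 9, 6, 4, 8, 5]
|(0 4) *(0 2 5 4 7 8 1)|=12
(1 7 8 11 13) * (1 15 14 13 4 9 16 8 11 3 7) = (3 7 11 4 9 16 8)(13 15 14) = [0, 1, 2, 7, 9, 5, 6, 11, 3, 16, 10, 4, 12, 15, 13, 14, 8]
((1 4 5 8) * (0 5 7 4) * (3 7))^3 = (0 1 8 5) = [1, 8, 2, 3, 4, 0, 6, 7, 5]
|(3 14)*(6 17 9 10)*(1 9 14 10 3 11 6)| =|(1 9 3 10)(6 17 14 11)| =4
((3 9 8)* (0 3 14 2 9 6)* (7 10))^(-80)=(14)(0 3 6)=[3, 1, 2, 6, 4, 5, 0, 7, 8, 9, 10, 11, 12, 13, 14]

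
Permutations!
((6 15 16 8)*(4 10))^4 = [0, 1, 2, 3, 4, 5, 6, 7, 8, 9, 10, 11, 12, 13, 14, 15, 16] = (16)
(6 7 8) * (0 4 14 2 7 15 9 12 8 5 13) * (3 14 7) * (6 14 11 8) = [4, 1, 3, 11, 7, 13, 15, 5, 14, 12, 10, 8, 6, 0, 2, 9] = (0 4 7 5 13)(2 3 11 8 14)(6 15 9 12)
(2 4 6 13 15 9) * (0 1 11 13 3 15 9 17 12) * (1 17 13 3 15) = [17, 11, 4, 1, 6, 5, 15, 7, 8, 2, 10, 3, 0, 9, 14, 13, 16, 12] = (0 17 12)(1 11 3)(2 4 6 15 13 9)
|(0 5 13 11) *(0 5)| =3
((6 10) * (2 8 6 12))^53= (2 10 8 12 6)= [0, 1, 10, 3, 4, 5, 2, 7, 12, 9, 8, 11, 6]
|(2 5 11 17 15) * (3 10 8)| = 15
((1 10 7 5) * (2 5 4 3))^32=(1 3 10 2 7 5 4)=[0, 3, 7, 10, 1, 4, 6, 5, 8, 9, 2]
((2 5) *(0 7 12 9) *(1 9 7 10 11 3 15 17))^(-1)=(0 9 1 17 15 3 11 10)(2 5)(7 12)=[9, 17, 5, 11, 4, 2, 6, 12, 8, 1, 0, 10, 7, 13, 14, 3, 16, 15]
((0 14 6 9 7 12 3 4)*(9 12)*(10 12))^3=(0 10 4 6 3 14 12)(7 9)=[10, 1, 2, 14, 6, 5, 3, 9, 8, 7, 4, 11, 0, 13, 12]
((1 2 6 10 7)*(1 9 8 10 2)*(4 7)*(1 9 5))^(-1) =[0, 5, 6, 3, 10, 7, 2, 4, 9, 1, 8] =(1 5 7 4 10 8 9)(2 6)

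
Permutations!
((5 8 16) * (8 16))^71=(5 16)=[0, 1, 2, 3, 4, 16, 6, 7, 8, 9, 10, 11, 12, 13, 14, 15, 5]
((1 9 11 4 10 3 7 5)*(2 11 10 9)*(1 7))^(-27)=(1 2 11 4 9 10 3)(5 7)=[0, 2, 11, 1, 9, 7, 6, 5, 8, 10, 3, 4]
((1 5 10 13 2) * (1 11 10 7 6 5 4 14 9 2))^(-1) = (1 13 10 11 2 9 14 4)(5 6 7) = [0, 13, 9, 3, 1, 6, 7, 5, 8, 14, 11, 2, 12, 10, 4]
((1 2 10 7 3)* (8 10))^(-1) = (1 3 7 10 8 2) = [0, 3, 1, 7, 4, 5, 6, 10, 2, 9, 8]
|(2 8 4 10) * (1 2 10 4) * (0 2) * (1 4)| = |(10)(0 2 8 4 1)| = 5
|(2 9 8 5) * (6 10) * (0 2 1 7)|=14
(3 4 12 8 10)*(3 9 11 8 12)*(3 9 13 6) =(3 4 9 11 8 10 13 6) =[0, 1, 2, 4, 9, 5, 3, 7, 10, 11, 13, 8, 12, 6]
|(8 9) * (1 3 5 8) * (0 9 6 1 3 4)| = |(0 9 3 5 8 6 1 4)| = 8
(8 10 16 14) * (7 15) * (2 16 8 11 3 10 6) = (2 16 14 11 3 10 8 6)(7 15) = [0, 1, 16, 10, 4, 5, 2, 15, 6, 9, 8, 3, 12, 13, 11, 7, 14]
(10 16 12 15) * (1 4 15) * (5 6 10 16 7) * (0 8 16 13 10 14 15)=[8, 4, 2, 3, 0, 6, 14, 5, 16, 9, 7, 11, 1, 10, 15, 13, 12]=(0 8 16 12 1 4)(5 6 14 15 13 10 7)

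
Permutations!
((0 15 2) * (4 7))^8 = [2, 1, 15, 3, 4, 5, 6, 7, 8, 9, 10, 11, 12, 13, 14, 0] = (0 2 15)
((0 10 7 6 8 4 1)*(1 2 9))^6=[2, 4, 6, 3, 7, 5, 0, 1, 10, 8, 9]=(0 2 6)(1 4 7)(8 10 9)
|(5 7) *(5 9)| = |(5 7 9)| = 3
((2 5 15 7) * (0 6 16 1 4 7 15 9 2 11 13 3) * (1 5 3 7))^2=(0 16 9 3 6 5 2)(7 13 11)=[16, 1, 0, 6, 4, 2, 5, 13, 8, 3, 10, 7, 12, 11, 14, 15, 9]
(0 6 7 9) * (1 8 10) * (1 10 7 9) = (10)(0 6 9)(1 8 7) = [6, 8, 2, 3, 4, 5, 9, 1, 7, 0, 10]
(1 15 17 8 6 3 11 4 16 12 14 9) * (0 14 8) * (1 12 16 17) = (0 14 9 12 8 6 3 11 4 17)(1 15) = [14, 15, 2, 11, 17, 5, 3, 7, 6, 12, 10, 4, 8, 13, 9, 1, 16, 0]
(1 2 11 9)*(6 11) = (1 2 6 11 9) = [0, 2, 6, 3, 4, 5, 11, 7, 8, 1, 10, 9]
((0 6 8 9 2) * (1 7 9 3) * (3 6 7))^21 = [7, 3, 0, 1, 4, 5, 8, 9, 6, 2] = (0 7 9 2)(1 3)(6 8)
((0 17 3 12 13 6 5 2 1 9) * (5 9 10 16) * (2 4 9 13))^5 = (0 1 9 2 4 12 5 3 16 17 10)(6 13) = [1, 9, 4, 16, 12, 3, 13, 7, 8, 2, 0, 11, 5, 6, 14, 15, 17, 10]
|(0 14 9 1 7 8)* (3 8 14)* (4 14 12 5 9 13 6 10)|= 15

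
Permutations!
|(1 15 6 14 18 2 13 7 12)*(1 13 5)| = 21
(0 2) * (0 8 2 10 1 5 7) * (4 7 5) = (0 10 1 4 7)(2 8) = [10, 4, 8, 3, 7, 5, 6, 0, 2, 9, 1]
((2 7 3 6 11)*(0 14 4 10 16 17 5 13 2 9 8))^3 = (0 10 5 7 11)(2 6 8 4 17)(3 9 14 16 13) = [10, 1, 6, 9, 17, 7, 8, 11, 4, 14, 5, 0, 12, 3, 16, 15, 13, 2]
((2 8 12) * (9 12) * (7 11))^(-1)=(2 12 9 8)(7 11)=[0, 1, 12, 3, 4, 5, 6, 11, 2, 8, 10, 7, 9]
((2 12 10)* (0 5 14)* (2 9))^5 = [14, 1, 12, 3, 4, 0, 6, 7, 8, 2, 9, 11, 10, 13, 5] = (0 14 5)(2 12 10 9)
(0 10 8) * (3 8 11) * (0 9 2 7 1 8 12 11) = (0 10)(1 8 9 2 7)(3 12 11) = [10, 8, 7, 12, 4, 5, 6, 1, 9, 2, 0, 3, 11]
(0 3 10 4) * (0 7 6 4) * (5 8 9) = (0 3 10)(4 7 6)(5 8 9) = [3, 1, 2, 10, 7, 8, 4, 6, 9, 5, 0]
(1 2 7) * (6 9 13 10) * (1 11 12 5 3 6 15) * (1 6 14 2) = (2 7 11 12 5 3 14)(6 9 13 10 15) = [0, 1, 7, 14, 4, 3, 9, 11, 8, 13, 15, 12, 5, 10, 2, 6]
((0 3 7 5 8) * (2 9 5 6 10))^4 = (0 10 8 6 5 7 9 3 2) = [10, 1, 0, 2, 4, 7, 5, 9, 6, 3, 8]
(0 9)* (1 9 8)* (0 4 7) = (0 8 1 9 4 7) = [8, 9, 2, 3, 7, 5, 6, 0, 1, 4]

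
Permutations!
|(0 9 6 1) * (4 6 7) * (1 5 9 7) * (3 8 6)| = |(0 7 4 3 8 6 5 9 1)| = 9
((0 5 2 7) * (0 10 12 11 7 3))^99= [3, 1, 5, 2, 4, 0, 6, 11, 8, 9, 7, 12, 10]= (0 3 2 5)(7 11 12 10)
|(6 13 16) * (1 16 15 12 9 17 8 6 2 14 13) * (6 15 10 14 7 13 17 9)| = 12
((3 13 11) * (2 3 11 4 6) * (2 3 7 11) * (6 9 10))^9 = (3 9)(4 6)(10 13) = [0, 1, 2, 9, 6, 5, 4, 7, 8, 3, 13, 11, 12, 10]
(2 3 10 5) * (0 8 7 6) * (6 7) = [8, 1, 3, 10, 4, 2, 0, 7, 6, 9, 5] = (0 8 6)(2 3 10 5)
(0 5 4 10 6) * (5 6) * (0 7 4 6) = (4 10 5 6 7) = [0, 1, 2, 3, 10, 6, 7, 4, 8, 9, 5]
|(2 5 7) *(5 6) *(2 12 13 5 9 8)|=4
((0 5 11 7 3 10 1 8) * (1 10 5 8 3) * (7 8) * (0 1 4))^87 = (1 5 8 3 11) = [0, 5, 2, 11, 4, 8, 6, 7, 3, 9, 10, 1]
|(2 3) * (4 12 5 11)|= 4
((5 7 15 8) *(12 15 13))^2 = (5 13 15)(7 12 8) = [0, 1, 2, 3, 4, 13, 6, 12, 7, 9, 10, 11, 8, 15, 14, 5]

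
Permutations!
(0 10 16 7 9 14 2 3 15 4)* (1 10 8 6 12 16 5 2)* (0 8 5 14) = (0 5 2 3 15 4 8 6 12 16 7 9)(1 10 14) = [5, 10, 3, 15, 8, 2, 12, 9, 6, 0, 14, 11, 16, 13, 1, 4, 7]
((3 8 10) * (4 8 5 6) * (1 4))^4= (1 3 4 5 8 6 10)= [0, 3, 2, 4, 5, 8, 10, 7, 6, 9, 1]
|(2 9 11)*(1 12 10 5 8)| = 15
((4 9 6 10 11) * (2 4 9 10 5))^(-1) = [0, 1, 5, 3, 2, 6, 9, 7, 8, 11, 4, 10] = (2 5 6 9 11 10 4)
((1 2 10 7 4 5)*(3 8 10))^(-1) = (1 5 4 7 10 8 3 2) = [0, 5, 1, 2, 7, 4, 6, 10, 3, 9, 8]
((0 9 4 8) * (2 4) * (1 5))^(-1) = (0 8 4 2 9)(1 5) = [8, 5, 9, 3, 2, 1, 6, 7, 4, 0]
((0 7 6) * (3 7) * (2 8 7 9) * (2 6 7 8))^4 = (9) = [0, 1, 2, 3, 4, 5, 6, 7, 8, 9]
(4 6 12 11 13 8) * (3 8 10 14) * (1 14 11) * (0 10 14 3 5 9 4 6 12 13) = (0 10 11)(1 3 8 6 13 14 5 9 4 12) = [10, 3, 2, 8, 12, 9, 13, 7, 6, 4, 11, 0, 1, 14, 5]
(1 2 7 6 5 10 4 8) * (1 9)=[0, 2, 7, 3, 8, 10, 5, 6, 9, 1, 4]=(1 2 7 6 5 10 4 8 9)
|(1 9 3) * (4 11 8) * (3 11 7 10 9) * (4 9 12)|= 12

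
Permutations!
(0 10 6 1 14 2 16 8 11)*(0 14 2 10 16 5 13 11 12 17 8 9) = (0 16 9)(1 2 5 13 11 14 10 6)(8 12 17) = [16, 2, 5, 3, 4, 13, 1, 7, 12, 0, 6, 14, 17, 11, 10, 15, 9, 8]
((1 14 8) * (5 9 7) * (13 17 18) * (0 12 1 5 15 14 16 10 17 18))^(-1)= [17, 12, 2, 3, 4, 8, 6, 9, 14, 5, 16, 11, 0, 18, 15, 7, 1, 10, 13]= (0 17 10 16 1 12)(5 8 14 15 7 9)(13 18)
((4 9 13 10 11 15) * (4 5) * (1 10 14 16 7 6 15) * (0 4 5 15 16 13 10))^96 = (16) = [0, 1, 2, 3, 4, 5, 6, 7, 8, 9, 10, 11, 12, 13, 14, 15, 16]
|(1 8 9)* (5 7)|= |(1 8 9)(5 7)|= 6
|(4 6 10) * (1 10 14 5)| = |(1 10 4 6 14 5)| = 6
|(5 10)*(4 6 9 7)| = 4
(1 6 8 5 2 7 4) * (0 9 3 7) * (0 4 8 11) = [9, 6, 4, 7, 1, 2, 11, 8, 5, 3, 10, 0] = (0 9 3 7 8 5 2 4 1 6 11)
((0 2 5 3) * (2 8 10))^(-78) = (10) = [0, 1, 2, 3, 4, 5, 6, 7, 8, 9, 10]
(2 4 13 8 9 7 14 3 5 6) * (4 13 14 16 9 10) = (2 13 8 10 4 14 3 5 6)(7 16 9) = [0, 1, 13, 5, 14, 6, 2, 16, 10, 7, 4, 11, 12, 8, 3, 15, 9]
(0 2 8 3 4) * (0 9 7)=(0 2 8 3 4 9 7)=[2, 1, 8, 4, 9, 5, 6, 0, 3, 7]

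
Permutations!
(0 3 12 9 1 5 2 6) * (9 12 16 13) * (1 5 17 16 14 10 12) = (0 3 14 10 12 1 17 16 13 9 5 2 6) = [3, 17, 6, 14, 4, 2, 0, 7, 8, 5, 12, 11, 1, 9, 10, 15, 13, 16]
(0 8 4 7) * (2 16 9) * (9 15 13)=[8, 1, 16, 3, 7, 5, 6, 0, 4, 2, 10, 11, 12, 9, 14, 13, 15]=(0 8 4 7)(2 16 15 13 9)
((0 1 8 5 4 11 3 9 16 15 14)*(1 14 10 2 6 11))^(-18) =[0, 5, 15, 6, 8, 1, 10, 7, 4, 11, 16, 2, 12, 13, 14, 9, 3] =(1 5)(2 15 9 11)(3 6 10 16)(4 8)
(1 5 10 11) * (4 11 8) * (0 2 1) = (0 2 1 5 10 8 4 11) = [2, 5, 1, 3, 11, 10, 6, 7, 4, 9, 8, 0]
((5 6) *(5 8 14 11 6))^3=[0, 1, 2, 3, 4, 5, 11, 7, 6, 9, 10, 14, 12, 13, 8]=(6 11 14 8)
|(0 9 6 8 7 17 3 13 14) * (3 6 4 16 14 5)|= |(0 9 4 16 14)(3 13 5)(6 8 7 17)|= 60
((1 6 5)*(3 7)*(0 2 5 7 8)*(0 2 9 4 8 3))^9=[0, 1, 2, 3, 4, 5, 6, 7, 8, 9]=(9)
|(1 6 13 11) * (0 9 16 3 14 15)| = |(0 9 16 3 14 15)(1 6 13 11)| = 12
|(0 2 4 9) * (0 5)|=|(0 2 4 9 5)|=5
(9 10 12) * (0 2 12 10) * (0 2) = [0, 1, 12, 3, 4, 5, 6, 7, 8, 2, 10, 11, 9] = (2 12 9)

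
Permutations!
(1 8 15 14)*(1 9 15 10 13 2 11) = [0, 8, 11, 3, 4, 5, 6, 7, 10, 15, 13, 1, 12, 2, 9, 14] = (1 8 10 13 2 11)(9 15 14)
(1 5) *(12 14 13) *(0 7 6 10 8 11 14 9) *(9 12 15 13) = [7, 5, 2, 3, 4, 1, 10, 6, 11, 0, 8, 14, 12, 15, 9, 13] = (0 7 6 10 8 11 14 9)(1 5)(13 15)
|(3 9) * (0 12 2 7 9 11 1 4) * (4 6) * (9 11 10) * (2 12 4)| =30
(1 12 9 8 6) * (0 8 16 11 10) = (0 8 6 1 12 9 16 11 10) = [8, 12, 2, 3, 4, 5, 1, 7, 6, 16, 0, 10, 9, 13, 14, 15, 11]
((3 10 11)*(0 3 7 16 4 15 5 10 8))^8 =(0 8 3)(4 15 5 10 11 7 16) =[8, 1, 2, 0, 15, 10, 6, 16, 3, 9, 11, 7, 12, 13, 14, 5, 4]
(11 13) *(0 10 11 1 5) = (0 10 11 13 1 5) = [10, 5, 2, 3, 4, 0, 6, 7, 8, 9, 11, 13, 12, 1]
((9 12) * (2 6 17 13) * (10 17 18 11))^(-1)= (2 13 17 10 11 18 6)(9 12)= [0, 1, 13, 3, 4, 5, 2, 7, 8, 12, 11, 18, 9, 17, 14, 15, 16, 10, 6]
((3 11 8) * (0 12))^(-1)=(0 12)(3 8 11)=[12, 1, 2, 8, 4, 5, 6, 7, 11, 9, 10, 3, 0]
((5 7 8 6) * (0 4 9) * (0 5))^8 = (0 4 9 5 7 8 6) = [4, 1, 2, 3, 9, 7, 0, 8, 6, 5]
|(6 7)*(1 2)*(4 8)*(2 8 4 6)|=|(1 8 6 7 2)|=5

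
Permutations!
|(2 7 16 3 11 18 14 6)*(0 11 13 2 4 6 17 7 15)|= 22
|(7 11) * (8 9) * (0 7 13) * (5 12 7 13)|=4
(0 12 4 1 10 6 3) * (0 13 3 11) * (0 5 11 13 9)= [12, 10, 2, 9, 1, 11, 13, 7, 8, 0, 6, 5, 4, 3]= (0 12 4 1 10 6 13 3 9)(5 11)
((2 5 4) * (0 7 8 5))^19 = (0 7 8 5 4 2) = [7, 1, 0, 3, 2, 4, 6, 8, 5]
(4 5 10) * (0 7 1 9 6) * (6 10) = (0 7 1 9 10 4 5 6) = [7, 9, 2, 3, 5, 6, 0, 1, 8, 10, 4]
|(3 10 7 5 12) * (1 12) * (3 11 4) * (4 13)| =|(1 12 11 13 4 3 10 7 5)| =9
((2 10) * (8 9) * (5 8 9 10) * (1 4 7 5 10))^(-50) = (10) = [0, 1, 2, 3, 4, 5, 6, 7, 8, 9, 10]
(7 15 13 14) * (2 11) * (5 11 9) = (2 9 5 11)(7 15 13 14) = [0, 1, 9, 3, 4, 11, 6, 15, 8, 5, 10, 2, 12, 14, 7, 13]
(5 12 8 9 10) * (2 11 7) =[0, 1, 11, 3, 4, 12, 6, 2, 9, 10, 5, 7, 8] =(2 11 7)(5 12 8 9 10)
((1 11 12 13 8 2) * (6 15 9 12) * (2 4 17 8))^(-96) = (17) = [0, 1, 2, 3, 4, 5, 6, 7, 8, 9, 10, 11, 12, 13, 14, 15, 16, 17]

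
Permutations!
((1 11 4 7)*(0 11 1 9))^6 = (0 11 4 7 9) = [11, 1, 2, 3, 7, 5, 6, 9, 8, 0, 10, 4]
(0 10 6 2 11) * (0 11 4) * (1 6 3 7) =(11)(0 10 3 7 1 6 2 4) =[10, 6, 4, 7, 0, 5, 2, 1, 8, 9, 3, 11]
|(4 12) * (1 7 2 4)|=|(1 7 2 4 12)|=5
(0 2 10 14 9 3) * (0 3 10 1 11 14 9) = (0 2 1 11 14)(9 10) = [2, 11, 1, 3, 4, 5, 6, 7, 8, 10, 9, 14, 12, 13, 0]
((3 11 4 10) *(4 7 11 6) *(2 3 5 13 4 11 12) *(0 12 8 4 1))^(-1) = (0 1 13 5 10 4 8 7 11 6 3 2 12) = [1, 13, 12, 2, 8, 10, 3, 11, 7, 9, 4, 6, 0, 5]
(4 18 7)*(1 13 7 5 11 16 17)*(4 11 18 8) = (1 13 7 11 16 17)(4 8)(5 18) = [0, 13, 2, 3, 8, 18, 6, 11, 4, 9, 10, 16, 12, 7, 14, 15, 17, 1, 5]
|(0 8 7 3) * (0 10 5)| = 6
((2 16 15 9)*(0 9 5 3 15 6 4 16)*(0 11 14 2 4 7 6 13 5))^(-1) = (0 15 3 5 13 16 4 9)(2 14 11)(6 7) = [15, 1, 14, 5, 9, 13, 7, 6, 8, 0, 10, 2, 12, 16, 11, 3, 4]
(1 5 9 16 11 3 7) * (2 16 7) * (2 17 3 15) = (1 5 9 7)(2 16 11 15)(3 17) = [0, 5, 16, 17, 4, 9, 6, 1, 8, 7, 10, 15, 12, 13, 14, 2, 11, 3]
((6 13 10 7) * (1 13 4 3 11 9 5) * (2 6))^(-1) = [0, 5, 7, 4, 6, 9, 2, 10, 8, 11, 13, 3, 12, 1] = (1 5 9 11 3 4 6 2 7 10 13)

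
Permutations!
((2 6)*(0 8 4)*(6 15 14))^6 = (2 14)(6 15) = [0, 1, 14, 3, 4, 5, 15, 7, 8, 9, 10, 11, 12, 13, 2, 6]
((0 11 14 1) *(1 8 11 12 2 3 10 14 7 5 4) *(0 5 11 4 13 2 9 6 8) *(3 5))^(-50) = (14)(2 5 13) = [0, 1, 5, 3, 4, 13, 6, 7, 8, 9, 10, 11, 12, 2, 14]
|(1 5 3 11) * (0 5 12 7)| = |(0 5 3 11 1 12 7)| = 7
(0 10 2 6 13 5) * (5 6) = [10, 1, 5, 3, 4, 0, 13, 7, 8, 9, 2, 11, 12, 6] = (0 10 2 5)(6 13)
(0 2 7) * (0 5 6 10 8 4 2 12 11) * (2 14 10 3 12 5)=[5, 1, 7, 12, 14, 6, 3, 2, 4, 9, 8, 0, 11, 13, 10]=(0 5 6 3 12 11)(2 7)(4 14 10 8)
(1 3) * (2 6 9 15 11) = (1 3)(2 6 9 15 11) = [0, 3, 6, 1, 4, 5, 9, 7, 8, 15, 10, 2, 12, 13, 14, 11]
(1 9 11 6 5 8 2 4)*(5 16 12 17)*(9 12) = (1 12 17 5 8 2 4)(6 16 9 11) = [0, 12, 4, 3, 1, 8, 16, 7, 2, 11, 10, 6, 17, 13, 14, 15, 9, 5]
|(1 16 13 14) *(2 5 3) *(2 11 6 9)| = 12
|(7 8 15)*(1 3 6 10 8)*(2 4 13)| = 21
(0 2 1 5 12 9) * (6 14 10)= [2, 5, 1, 3, 4, 12, 14, 7, 8, 0, 6, 11, 9, 13, 10]= (0 2 1 5 12 9)(6 14 10)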